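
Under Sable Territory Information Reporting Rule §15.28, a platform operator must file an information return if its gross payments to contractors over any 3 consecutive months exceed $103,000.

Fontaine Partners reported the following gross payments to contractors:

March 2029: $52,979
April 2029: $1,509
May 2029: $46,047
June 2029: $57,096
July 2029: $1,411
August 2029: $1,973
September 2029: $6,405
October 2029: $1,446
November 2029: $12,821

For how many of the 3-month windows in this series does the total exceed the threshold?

March 2029–May 2029: $52,979 + $1,509 + $46,047 = $100,535 (under)
April 2029–June 2029: $1,509 + $46,047 + $57,096 = $104,652 (over)
May 2029–July 2029: $46,047 + $57,096 + $1,411 = $104,554 (over)
June 2029–August 2029: $57,096 + $1,411 + $1,973 = $60,480 (under)
July 2029–September 2029: $1,411 + $1,973 + $6,405 = $9,789 (under)
August 2029–October 2029: $1,973 + $6,405 + $1,446 = $9,824 (under)
September 2029–November 2029: $6,405 + $1,446 + $12,821 = $20,672 (under)
2 windows exceed the threshold.

2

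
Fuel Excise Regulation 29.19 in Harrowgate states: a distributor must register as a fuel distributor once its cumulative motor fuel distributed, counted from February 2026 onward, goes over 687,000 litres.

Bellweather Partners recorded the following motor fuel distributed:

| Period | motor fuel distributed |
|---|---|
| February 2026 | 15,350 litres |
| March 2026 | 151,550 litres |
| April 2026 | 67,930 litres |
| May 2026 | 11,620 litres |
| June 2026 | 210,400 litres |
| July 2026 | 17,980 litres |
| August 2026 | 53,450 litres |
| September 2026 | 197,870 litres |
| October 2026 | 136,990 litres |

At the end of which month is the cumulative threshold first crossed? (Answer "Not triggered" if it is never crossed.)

September 2026

Through February 2026: 15,350 litres
Through March 2026: 166,900 litres
Through April 2026: 234,830 litres
Through May 2026: 246,450 litres
Through June 2026: 456,850 litres
Through July 2026: 474,830 litres
Through August 2026: 528,280 litres
Through September 2026: 726,150 litres ← exceeds threshold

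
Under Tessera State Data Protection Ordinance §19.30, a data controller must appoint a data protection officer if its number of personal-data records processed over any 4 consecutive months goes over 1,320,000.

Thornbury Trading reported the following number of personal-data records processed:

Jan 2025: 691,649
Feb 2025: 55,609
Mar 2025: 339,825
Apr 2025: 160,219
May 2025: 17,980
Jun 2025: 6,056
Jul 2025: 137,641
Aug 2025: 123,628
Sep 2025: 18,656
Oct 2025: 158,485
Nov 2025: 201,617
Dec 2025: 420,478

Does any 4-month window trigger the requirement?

No

Jan 2025–Apr 2025: 691,649 + 55,609 + 339,825 + 160,219 = 1,247,302 (under)
Feb 2025–May 2025: 55,609 + 339,825 + 160,219 + 17,980 = 573,633 (under)
Mar 2025–Jun 2025: 339,825 + 160,219 + 17,980 + 6,056 = 524,080 (under)
Apr 2025–Jul 2025: 160,219 + 17,980 + 6,056 + 137,641 = 321,896 (under)
May 2025–Aug 2025: 17,980 + 6,056 + 137,641 + 123,628 = 285,305 (under)
Jun 2025–Sep 2025: 6,056 + 137,641 + 123,628 + 18,656 = 285,981 (under)
Jul 2025–Oct 2025: 137,641 + 123,628 + 18,656 + 158,485 = 438,410 (under)
Aug 2025–Nov 2025: 123,628 + 18,656 + 158,485 + 201,617 = 502,386 (under)
Sep 2025–Dec 2025: 18,656 + 158,485 + 201,617 + 420,478 = 799,236 (under)
No window exceeds 1,320,000.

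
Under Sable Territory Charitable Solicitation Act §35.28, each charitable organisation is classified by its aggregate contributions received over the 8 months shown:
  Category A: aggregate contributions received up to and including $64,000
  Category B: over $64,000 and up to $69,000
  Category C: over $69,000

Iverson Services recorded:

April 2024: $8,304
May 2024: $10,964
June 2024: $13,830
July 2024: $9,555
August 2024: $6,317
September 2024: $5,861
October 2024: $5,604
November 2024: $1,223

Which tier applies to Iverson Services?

Aggregate contributions received: $8,304 + $10,964 + $13,830 + $9,555 + $6,317 + $5,861 + $5,604 + $1,223 = $61,658.
$61,658 ≤ $64,000, so Category A applies.

Category A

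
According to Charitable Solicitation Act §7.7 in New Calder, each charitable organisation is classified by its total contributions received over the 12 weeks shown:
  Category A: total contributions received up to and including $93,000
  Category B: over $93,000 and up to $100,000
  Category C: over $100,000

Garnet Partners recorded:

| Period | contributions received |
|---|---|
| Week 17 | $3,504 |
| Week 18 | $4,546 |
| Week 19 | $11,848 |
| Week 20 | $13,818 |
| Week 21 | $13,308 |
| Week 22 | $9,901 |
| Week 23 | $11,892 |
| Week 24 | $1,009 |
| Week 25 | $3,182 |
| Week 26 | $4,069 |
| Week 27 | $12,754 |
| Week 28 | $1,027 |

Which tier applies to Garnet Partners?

Category A

Total contributions received: $3,504 + $4,546 + $11,848 + $13,818 + $13,308 + $9,901 + $11,892 + $1,009 + $3,182 + $4,069 + $12,754 + $1,027 = $90,858.
$90,858 ≤ $93,000, so Category A applies.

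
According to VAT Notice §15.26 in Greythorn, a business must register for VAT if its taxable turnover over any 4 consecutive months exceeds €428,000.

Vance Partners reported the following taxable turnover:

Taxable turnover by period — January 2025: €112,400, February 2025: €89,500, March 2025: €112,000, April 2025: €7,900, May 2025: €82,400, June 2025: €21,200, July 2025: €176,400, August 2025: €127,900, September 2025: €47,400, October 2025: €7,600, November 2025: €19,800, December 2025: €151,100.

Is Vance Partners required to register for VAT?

No

January 2025–April 2025: €112,400 + €89,500 + €112,000 + €7,900 = €321,800 (under)
February 2025–May 2025: €89,500 + €112,000 + €7,900 + €82,400 = €291,800 (under)
March 2025–June 2025: €112,000 + €7,900 + €82,400 + €21,200 = €223,500 (under)
April 2025–July 2025: €7,900 + €82,400 + €21,200 + €176,400 = €287,900 (under)
May 2025–August 2025: €82,400 + €21,200 + €176,400 + €127,900 = €407,900 (under)
June 2025–September 2025: €21,200 + €176,400 + €127,900 + €47,400 = €372,900 (under)
July 2025–October 2025: €176,400 + €127,900 + €47,400 + €7,600 = €359,300 (under)
August 2025–November 2025: €127,900 + €47,400 + €7,600 + €19,800 = €202,700 (under)
September 2025–December 2025: €47,400 + €7,600 + €19,800 + €151,100 = €225,900 (under)
No window exceeds €428,000.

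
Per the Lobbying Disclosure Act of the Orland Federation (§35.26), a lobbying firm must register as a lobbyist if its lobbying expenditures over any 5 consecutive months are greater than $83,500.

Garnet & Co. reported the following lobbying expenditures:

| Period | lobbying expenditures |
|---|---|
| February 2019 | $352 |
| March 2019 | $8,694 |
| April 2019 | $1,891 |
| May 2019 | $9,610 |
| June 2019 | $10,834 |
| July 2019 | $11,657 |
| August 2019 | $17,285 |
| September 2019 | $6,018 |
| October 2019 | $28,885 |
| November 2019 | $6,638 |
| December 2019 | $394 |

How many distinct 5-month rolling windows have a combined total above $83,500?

0

February 2019–June 2019: $352 + $8,694 + $1,891 + $9,610 + $10,834 = $31,381 (under)
March 2019–July 2019: $8,694 + $1,891 + $9,610 + $10,834 + $11,657 = $42,686 (under)
April 2019–August 2019: $1,891 + $9,610 + $10,834 + $11,657 + $17,285 = $51,277 (under)
May 2019–September 2019: $9,610 + $10,834 + $11,657 + $17,285 + $6,018 = $55,404 (under)
June 2019–October 2019: $10,834 + $11,657 + $17,285 + $6,018 + $28,885 = $74,679 (under)
July 2019–November 2019: $11,657 + $17,285 + $6,018 + $28,885 + $6,638 = $70,483 (under)
August 2019–December 2019: $17,285 + $6,018 + $28,885 + $6,638 + $394 = $59,220 (under)
0 windows exceed the threshold.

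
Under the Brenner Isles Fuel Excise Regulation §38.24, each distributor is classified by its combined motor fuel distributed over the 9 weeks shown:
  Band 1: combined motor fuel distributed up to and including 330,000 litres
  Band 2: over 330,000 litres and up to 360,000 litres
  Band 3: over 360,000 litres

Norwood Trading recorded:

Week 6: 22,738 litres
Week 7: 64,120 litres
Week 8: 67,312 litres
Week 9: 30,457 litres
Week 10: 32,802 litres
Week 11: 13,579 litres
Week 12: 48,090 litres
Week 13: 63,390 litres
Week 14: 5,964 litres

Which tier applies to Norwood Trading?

Combined motor fuel distributed: 22,738 litres + 64,120 litres + 67,312 litres + 30,457 litres + 32,802 litres + 13,579 litres + 48,090 litres + 63,390 litres + 5,964 litres = 348,452 litres.
330,000 litres < 348,452 litres ≤ 360,000 litres, so Band 2 applies.

Band 2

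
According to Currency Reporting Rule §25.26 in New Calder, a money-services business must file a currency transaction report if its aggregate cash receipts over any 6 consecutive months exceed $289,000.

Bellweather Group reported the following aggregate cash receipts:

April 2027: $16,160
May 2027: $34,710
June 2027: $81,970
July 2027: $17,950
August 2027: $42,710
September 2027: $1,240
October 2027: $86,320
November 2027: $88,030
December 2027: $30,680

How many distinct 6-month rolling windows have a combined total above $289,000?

1

April 2027–September 2027: $16,160 + $34,710 + $81,970 + $17,950 + $42,710 + $1,240 = $194,740 (under)
May 2027–October 2027: $34,710 + $81,970 + $17,950 + $42,710 + $1,240 + $86,320 = $264,900 (under)
June 2027–November 2027: $81,970 + $17,950 + $42,710 + $1,240 + $86,320 + $88,030 = $318,220 (over)
July 2027–December 2027: $17,950 + $42,710 + $1,240 + $86,320 + $88,030 + $30,680 = $266,930 (under)
1 window exceeds the threshold.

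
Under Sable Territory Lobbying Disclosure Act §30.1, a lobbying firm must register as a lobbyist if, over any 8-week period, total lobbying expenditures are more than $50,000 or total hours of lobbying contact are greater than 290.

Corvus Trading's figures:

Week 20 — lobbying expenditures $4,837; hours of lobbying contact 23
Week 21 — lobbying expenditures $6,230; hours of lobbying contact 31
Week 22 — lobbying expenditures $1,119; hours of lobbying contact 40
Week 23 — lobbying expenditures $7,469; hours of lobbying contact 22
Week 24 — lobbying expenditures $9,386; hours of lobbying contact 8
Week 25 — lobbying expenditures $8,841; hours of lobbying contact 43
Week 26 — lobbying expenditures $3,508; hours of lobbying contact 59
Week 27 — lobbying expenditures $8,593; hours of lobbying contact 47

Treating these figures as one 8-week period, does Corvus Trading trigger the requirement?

No

Total lobbying expenditures: $4,837 + $6,230 + $1,119 + $7,469 + $9,386 + $8,841 + $3,508 + $8,593 = $49,983 (≤ $50,000).
Total hours of lobbying contact: 23 + 31 + 40 + 22 + 8 + 43 + 59 + 47 = 273 (≤ 290).
The test is 'or': neither threshold is exceeded.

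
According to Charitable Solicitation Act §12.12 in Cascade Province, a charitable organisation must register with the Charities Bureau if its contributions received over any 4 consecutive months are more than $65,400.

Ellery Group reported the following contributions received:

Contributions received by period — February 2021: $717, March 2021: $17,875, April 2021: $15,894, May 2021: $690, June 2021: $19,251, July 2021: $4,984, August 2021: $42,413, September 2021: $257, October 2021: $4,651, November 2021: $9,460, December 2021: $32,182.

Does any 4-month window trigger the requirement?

February 2021–May 2021: $717 + $17,875 + $15,894 + $690 = $35,176 (under)
March 2021–June 2021: $17,875 + $15,894 + $690 + $19,251 = $53,710 (under)
April 2021–July 2021: $15,894 + $690 + $19,251 + $4,984 = $40,819 (under)
May 2021–August 2021: $690 + $19,251 + $4,984 + $42,413 = $67,338 (over)
June 2021–September 2021: $19,251 + $4,984 + $42,413 + $257 = $66,905 (over)
July 2021–October 2021: $4,984 + $42,413 + $257 + $4,651 = $52,305 (under)
August 2021–November 2021: $42,413 + $257 + $4,651 + $9,460 = $56,781 (under)
September 2021–December 2021: $257 + $4,651 + $9,460 + $32,182 = $46,550 (under)
At least one window exceeds $65,400.

Yes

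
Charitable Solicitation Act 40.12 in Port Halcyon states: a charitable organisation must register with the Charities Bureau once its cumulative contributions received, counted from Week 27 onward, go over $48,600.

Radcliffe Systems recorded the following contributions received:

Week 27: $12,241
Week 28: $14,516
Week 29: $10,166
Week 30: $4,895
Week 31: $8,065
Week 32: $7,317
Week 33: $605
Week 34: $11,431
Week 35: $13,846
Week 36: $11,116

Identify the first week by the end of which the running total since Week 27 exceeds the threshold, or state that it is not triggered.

Through Week 27: $12,241
Through Week 28: $26,757
Through Week 29: $36,923
Through Week 30: $41,818
Through Week 31: $49,883 ← exceeds threshold

Week 31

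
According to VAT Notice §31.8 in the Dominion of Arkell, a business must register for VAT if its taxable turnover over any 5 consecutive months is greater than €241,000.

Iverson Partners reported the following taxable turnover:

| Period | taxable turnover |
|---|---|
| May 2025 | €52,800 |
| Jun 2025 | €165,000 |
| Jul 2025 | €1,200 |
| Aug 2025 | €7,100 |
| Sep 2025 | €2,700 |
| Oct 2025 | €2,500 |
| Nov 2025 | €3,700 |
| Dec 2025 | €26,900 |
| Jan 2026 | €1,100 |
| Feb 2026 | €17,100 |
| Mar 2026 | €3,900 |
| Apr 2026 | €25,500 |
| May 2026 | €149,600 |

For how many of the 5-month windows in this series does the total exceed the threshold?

0

May 2025–Sep 2025: €52,800 + €165,000 + €1,200 + €7,100 + €2,700 = €228,800 (under)
Jun 2025–Oct 2025: €165,000 + €1,200 + €7,100 + €2,700 + €2,500 = €178,500 (under)
Jul 2025–Nov 2025: €1,200 + €7,100 + €2,700 + €2,500 + €3,700 = €17,200 (under)
Aug 2025–Dec 2025: €7,100 + €2,700 + €2,500 + €3,700 + €26,900 = €42,900 (under)
Sep 2025–Jan 2026: €2,700 + €2,500 + €3,700 + €26,900 + €1,100 = €36,900 (under)
Oct 2025–Feb 2026: €2,500 + €3,700 + €26,900 + €1,100 + €17,100 = €51,300 (under)
Nov 2025–Mar 2026: €3,700 + €26,900 + €1,100 + €17,100 + €3,900 = €52,700 (under)
Dec 2025–Apr 2026: €26,900 + €1,100 + €17,100 + €3,900 + €25,500 = €74,500 (under)
Jan 2026–May 2026: €1,100 + €17,100 + €3,900 + €25,500 + €149,600 = €197,200 (under)
0 windows exceed the threshold.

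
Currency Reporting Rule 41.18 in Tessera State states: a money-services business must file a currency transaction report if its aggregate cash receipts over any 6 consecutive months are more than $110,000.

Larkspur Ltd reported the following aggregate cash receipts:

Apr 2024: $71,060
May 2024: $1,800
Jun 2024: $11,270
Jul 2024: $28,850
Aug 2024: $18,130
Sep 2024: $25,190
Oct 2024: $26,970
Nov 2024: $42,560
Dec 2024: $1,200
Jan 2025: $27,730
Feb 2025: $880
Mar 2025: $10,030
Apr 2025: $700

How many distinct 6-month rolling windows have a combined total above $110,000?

Apr 2024–Sep 2024: $71,060 + $1,800 + $11,270 + $28,850 + $18,130 + $25,190 = $156,300 (over)
May 2024–Oct 2024: $1,800 + $11,270 + $28,850 + $18,130 + $25,190 + $26,970 = $112,210 (over)
Jun 2024–Nov 2024: $11,270 + $28,850 + $18,130 + $25,190 + $26,970 + $42,560 = $152,970 (over)
Jul 2024–Dec 2024: $28,850 + $18,130 + $25,190 + $26,970 + $42,560 + $1,200 = $142,900 (over)
Aug 2024–Jan 2025: $18,130 + $25,190 + $26,970 + $42,560 + $1,200 + $27,730 = $141,780 (over)
Sep 2024–Feb 2025: $25,190 + $26,970 + $42,560 + $1,200 + $27,730 + $880 = $124,530 (over)
Oct 2024–Mar 2025: $26,970 + $42,560 + $1,200 + $27,730 + $880 + $10,030 = $109,370 (under)
Nov 2024–Apr 2025: $42,560 + $1,200 + $27,730 + $880 + $10,030 + $700 = $83,100 (under)
6 windows exceed the threshold.

6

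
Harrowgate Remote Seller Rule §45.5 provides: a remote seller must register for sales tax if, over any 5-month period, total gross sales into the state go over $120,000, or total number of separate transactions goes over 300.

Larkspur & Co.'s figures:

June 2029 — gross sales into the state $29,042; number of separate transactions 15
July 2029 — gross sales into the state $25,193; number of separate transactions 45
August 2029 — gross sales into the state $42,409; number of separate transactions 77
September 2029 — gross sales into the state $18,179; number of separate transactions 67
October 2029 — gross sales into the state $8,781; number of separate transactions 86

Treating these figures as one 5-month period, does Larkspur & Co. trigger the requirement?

Total gross sales into the state: $29,042 + $25,193 + $42,409 + $18,179 + $8,781 = $123,604 (> $120,000).
Total number of separate transactions: 15 + 45 + 77 + 67 + 86 = 290 (≤ 300).
The test is 'or': at least one threshold is exceeded.

Yes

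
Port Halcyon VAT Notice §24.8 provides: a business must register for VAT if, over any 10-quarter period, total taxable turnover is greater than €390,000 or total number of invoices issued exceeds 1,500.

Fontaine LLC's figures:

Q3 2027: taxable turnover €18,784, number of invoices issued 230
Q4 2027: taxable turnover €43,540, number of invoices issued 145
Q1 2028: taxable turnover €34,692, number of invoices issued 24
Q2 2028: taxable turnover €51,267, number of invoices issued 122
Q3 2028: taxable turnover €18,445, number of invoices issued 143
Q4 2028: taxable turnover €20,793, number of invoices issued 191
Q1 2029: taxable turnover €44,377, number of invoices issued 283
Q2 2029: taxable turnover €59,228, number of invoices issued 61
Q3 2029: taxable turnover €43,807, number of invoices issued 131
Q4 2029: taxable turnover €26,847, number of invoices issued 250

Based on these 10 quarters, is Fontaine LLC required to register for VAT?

Total taxable turnover: €18,784 + €43,540 + €34,692 + €51,267 + €18,445 + €20,793 + €44,377 + €59,228 + €43,807 + €26,847 = €361,780 (≤ €390,000).
Total number of invoices issued: 230 + 145 + 24 + 122 + 143 + 191 + 283 + 61 + 131 + 250 = 1,580 (> 1,500).
The test is 'or': at least one threshold is exceeded.

Yes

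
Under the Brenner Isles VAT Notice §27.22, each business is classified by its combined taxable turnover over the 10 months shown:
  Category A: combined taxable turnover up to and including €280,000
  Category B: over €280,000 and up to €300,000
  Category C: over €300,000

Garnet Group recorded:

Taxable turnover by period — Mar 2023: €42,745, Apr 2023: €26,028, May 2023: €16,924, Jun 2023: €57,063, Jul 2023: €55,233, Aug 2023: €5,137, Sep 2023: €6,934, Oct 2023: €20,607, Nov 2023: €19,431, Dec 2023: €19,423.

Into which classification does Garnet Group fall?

Category A

Combined taxable turnover: €42,745 + €26,028 + €16,924 + €57,063 + €55,233 + €5,137 + €6,934 + €20,607 + €19,431 + €19,423 = €269,525.
€269,525 ≤ €280,000, so Category A applies.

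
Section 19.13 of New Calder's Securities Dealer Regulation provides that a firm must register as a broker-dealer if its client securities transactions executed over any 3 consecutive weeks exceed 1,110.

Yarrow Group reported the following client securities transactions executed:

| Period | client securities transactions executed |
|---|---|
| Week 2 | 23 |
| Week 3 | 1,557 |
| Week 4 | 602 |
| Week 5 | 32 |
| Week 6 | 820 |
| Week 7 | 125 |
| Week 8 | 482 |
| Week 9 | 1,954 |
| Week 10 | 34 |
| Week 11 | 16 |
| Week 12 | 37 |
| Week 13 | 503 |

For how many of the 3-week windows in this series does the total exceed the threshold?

7

Week 2–Week 4: 23 + 1,557 + 602 = 2,182 (over)
Week 3–Week 5: 1,557 + 602 + 32 = 2,191 (over)
Week 4–Week 6: 602 + 32 + 820 = 1,454 (over)
Week 5–Week 7: 32 + 820 + 125 = 977 (under)
Week 6–Week 8: 820 + 125 + 482 = 1,427 (over)
Week 7–Week 9: 125 + 482 + 1,954 = 2,561 (over)
Week 8–Week 10: 482 + 1,954 + 34 = 2,470 (over)
Week 9–Week 11: 1,954 + 34 + 16 = 2,004 (over)
Week 10–Week 12: 34 + 16 + 37 = 87 (under)
Week 11–Week 13: 16 + 37 + 503 = 556 (under)
7 windows exceed the threshold.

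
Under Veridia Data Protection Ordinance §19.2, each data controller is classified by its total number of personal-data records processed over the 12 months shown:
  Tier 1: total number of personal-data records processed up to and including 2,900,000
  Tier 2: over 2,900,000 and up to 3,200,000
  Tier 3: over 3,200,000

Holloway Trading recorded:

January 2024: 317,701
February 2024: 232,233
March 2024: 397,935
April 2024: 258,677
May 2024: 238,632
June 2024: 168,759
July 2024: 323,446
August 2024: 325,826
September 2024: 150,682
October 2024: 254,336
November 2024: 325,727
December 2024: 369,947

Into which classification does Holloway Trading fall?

Total number of personal-data records processed: 317,701 + 232,233 + 397,935 + 258,677 + 238,632 + 168,759 + 323,446 + 325,826 + 150,682 + 254,336 + 325,727 + 369,947 = 3,363,901.
3,363,901 > 3,200,000, so Tier 3 applies.

Tier 3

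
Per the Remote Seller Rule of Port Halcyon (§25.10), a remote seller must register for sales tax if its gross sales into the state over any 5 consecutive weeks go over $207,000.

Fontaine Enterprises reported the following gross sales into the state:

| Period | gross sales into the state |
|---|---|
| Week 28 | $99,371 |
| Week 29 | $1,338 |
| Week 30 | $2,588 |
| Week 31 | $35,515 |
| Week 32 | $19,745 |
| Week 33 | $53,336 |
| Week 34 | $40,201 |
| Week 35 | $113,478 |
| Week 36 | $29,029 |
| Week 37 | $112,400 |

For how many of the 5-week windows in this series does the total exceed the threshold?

Week 28–Week 32: $99,371 + $1,338 + $2,588 + $35,515 + $19,745 = $158,557 (under)
Week 29–Week 33: $1,338 + $2,588 + $35,515 + $19,745 + $53,336 = $112,522 (under)
Week 30–Week 34: $2,588 + $35,515 + $19,745 + $53,336 + $40,201 = $151,385 (under)
Week 31–Week 35: $35,515 + $19,745 + $53,336 + $40,201 + $113,478 = $262,275 (over)
Week 32–Week 36: $19,745 + $53,336 + $40,201 + $113,478 + $29,029 = $255,789 (over)
Week 33–Week 37: $53,336 + $40,201 + $113,478 + $29,029 + $112,400 = $348,444 (over)
3 windows exceed the threshold.

3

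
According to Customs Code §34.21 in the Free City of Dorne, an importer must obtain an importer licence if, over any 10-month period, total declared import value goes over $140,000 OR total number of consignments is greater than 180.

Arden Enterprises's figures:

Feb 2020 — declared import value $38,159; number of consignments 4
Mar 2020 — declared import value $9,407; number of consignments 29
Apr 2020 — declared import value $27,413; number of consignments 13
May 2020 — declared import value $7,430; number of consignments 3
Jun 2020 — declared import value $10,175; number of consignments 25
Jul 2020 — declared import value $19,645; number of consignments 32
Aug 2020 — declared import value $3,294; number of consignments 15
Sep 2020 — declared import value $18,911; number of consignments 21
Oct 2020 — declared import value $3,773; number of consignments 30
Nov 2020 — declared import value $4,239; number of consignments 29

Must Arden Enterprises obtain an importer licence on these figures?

Yes

Total declared import value: $38,159 + $9,407 + $27,413 + $7,430 + $10,175 + $19,645 + $3,294 + $18,911 + $3,773 + $4,239 = $142,446 (> $140,000).
Total number of consignments: 4 + 29 + 13 + 3 + 25 + 32 + 15 + 21 + 30 + 29 = 201 (> 180).
The test is 'or': at least one threshold is exceeded.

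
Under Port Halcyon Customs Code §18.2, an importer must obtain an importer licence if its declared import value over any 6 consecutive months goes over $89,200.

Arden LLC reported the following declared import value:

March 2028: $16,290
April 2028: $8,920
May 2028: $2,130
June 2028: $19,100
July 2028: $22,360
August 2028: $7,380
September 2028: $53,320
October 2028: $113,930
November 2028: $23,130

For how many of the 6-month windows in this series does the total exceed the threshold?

3

March 2028–August 2028: $16,290 + $8,920 + $2,130 + $19,100 + $22,360 + $7,380 = $76,180 (under)
April 2028–September 2028: $8,920 + $2,130 + $19,100 + $22,360 + $7,380 + $53,320 = $113,210 (over)
May 2028–October 2028: $2,130 + $19,100 + $22,360 + $7,380 + $53,320 + $113,930 = $218,220 (over)
June 2028–November 2028: $19,100 + $22,360 + $7,380 + $53,320 + $113,930 + $23,130 = $239,220 (over)
3 windows exceed the threshold.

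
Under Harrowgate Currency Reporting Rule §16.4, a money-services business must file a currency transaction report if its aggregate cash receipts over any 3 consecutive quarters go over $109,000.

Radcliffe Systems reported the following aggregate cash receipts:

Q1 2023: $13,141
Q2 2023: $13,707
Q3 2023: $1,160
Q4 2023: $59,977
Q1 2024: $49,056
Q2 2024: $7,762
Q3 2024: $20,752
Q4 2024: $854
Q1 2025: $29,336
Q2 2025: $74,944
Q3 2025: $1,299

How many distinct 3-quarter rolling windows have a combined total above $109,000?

2

Q1 2023–Q3 2023: $13,141 + $13,707 + $1,160 = $28,008 (under)
Q2 2023–Q4 2023: $13,707 + $1,160 + $59,977 = $74,844 (under)
Q3 2023–Q1 2024: $1,160 + $59,977 + $49,056 = $110,193 (over)
Q4 2023–Q2 2024: $59,977 + $49,056 + $7,762 = $116,795 (over)
Q1 2024–Q3 2024: $49,056 + $7,762 + $20,752 = $77,570 (under)
Q2 2024–Q4 2024: $7,762 + $20,752 + $854 = $29,368 (under)
Q3 2024–Q1 2025: $20,752 + $854 + $29,336 = $50,942 (under)
Q4 2024–Q2 2025: $854 + $29,336 + $74,944 = $105,134 (under)
Q1 2025–Q3 2025: $29,336 + $74,944 + $1,299 = $105,579 (under)
2 windows exceed the threshold.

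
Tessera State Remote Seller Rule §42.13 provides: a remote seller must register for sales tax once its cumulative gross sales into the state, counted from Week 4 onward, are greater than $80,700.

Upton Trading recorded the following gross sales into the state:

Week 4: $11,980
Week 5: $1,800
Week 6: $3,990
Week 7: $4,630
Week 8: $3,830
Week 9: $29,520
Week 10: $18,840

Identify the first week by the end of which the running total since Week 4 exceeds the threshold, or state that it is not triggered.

Not triggered

Through Week 4: $11,980
Through Week 5: $13,780
Through Week 6: $17,770
Through Week 7: $22,400
Through Week 8: $26,230
Through Week 9: $55,750
Through Week 10: $74,590
Final cumulative total $74,590 ≤ $80,700; the threshold is never exceeded.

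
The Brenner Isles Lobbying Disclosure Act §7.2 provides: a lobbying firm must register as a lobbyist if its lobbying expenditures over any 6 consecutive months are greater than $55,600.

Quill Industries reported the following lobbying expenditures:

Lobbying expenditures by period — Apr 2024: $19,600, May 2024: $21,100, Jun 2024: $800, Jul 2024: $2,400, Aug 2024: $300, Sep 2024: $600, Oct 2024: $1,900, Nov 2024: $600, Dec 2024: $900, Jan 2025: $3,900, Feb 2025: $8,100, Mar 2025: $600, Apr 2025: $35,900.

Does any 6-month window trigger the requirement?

Apr 2024–Sep 2024: $19,600 + $21,100 + $800 + $2,400 + $300 + $600 = $44,800 (under)
May 2024–Oct 2024: $21,100 + $800 + $2,400 + $300 + $600 + $1,900 = $27,100 (under)
Jun 2024–Nov 2024: $800 + $2,400 + $300 + $600 + $1,900 + $600 = $6,600 (under)
Jul 2024–Dec 2024: $2,400 + $300 + $600 + $1,900 + $600 + $900 = $6,700 (under)
Aug 2024–Jan 2025: $300 + $600 + $1,900 + $600 + $900 + $3,900 = $8,200 (under)
Sep 2024–Feb 2025: $600 + $1,900 + $600 + $900 + $3,900 + $8,100 = $16,000 (under)
Oct 2024–Mar 2025: $1,900 + $600 + $900 + $3,900 + $8,100 + $600 = $16,000 (under)
Nov 2024–Apr 2025: $600 + $900 + $3,900 + $8,100 + $600 + $35,900 = $50,000 (under)
No window exceeds $55,600.

No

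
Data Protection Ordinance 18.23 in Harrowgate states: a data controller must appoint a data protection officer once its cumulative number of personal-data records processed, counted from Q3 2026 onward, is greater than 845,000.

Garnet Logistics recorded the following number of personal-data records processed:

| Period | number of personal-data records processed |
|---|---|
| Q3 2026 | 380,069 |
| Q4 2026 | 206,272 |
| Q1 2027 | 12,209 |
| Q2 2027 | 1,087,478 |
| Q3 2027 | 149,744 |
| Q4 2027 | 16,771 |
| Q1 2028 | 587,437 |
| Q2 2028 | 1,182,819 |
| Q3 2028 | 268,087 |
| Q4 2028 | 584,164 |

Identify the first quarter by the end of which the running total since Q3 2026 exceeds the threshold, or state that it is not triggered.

Through Q3 2026: 380,069
Through Q4 2026: 586,341
Through Q1 2027: 598,550
Through Q2 2027: 1,686,028 ← exceeds threshold

Q2 2027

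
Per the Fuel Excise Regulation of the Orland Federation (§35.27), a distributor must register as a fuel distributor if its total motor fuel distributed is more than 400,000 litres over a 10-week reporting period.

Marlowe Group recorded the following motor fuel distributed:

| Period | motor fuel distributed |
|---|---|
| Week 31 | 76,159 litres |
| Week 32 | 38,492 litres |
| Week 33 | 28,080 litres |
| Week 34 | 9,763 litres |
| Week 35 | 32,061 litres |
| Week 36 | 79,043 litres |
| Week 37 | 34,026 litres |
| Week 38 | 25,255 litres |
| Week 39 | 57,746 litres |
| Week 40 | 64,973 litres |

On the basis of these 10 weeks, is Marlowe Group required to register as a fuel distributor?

Total motor fuel distributed: 76,159 litres + 38,492 litres + 28,080 litres + 9,763 litres + 32,061 litres + 79,043 litres + 34,026 litres + 25,255 litres + 57,746 litres + 64,973 litres = 445,598 litres.
445,598 litres > 400,000 litres, so the threshold is exceeded.

Yes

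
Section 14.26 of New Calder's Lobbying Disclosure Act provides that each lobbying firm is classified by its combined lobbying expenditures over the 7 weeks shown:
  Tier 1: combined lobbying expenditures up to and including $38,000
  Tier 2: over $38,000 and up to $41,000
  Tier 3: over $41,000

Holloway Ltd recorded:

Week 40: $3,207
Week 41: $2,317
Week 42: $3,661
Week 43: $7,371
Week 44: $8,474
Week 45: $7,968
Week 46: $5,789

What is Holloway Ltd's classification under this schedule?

Combined lobbying expenditures: $3,207 + $2,317 + $3,661 + $7,371 + $8,474 + $7,968 + $5,789 = $38,787.
$38,000 < $38,787 ≤ $41,000, so Tier 2 applies.

Tier 2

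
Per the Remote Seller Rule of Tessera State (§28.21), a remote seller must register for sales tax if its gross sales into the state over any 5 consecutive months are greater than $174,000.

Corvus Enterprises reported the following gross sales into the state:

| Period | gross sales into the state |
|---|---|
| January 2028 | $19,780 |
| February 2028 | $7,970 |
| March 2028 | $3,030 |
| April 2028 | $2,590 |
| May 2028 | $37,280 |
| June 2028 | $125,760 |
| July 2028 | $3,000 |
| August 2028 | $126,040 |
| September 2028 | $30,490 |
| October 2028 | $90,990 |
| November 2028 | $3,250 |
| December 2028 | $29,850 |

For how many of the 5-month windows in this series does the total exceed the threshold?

January 2028–May 2028: $19,780 + $7,970 + $3,030 + $2,590 + $37,280 = $70,650 (under)
February 2028–June 2028: $7,970 + $3,030 + $2,590 + $37,280 + $125,760 = $176,630 (over)
March 2028–July 2028: $3,030 + $2,590 + $37,280 + $125,760 + $3,000 = $171,660 (under)
April 2028–August 2028: $2,590 + $37,280 + $125,760 + $3,000 + $126,040 = $294,670 (over)
May 2028–September 2028: $37,280 + $125,760 + $3,000 + $126,040 + $30,490 = $322,570 (over)
June 2028–October 2028: $125,760 + $3,000 + $126,040 + $30,490 + $90,990 = $376,280 (over)
July 2028–November 2028: $3,000 + $126,040 + $30,490 + $90,990 + $3,250 = $253,770 (over)
August 2028–December 2028: $126,040 + $30,490 + $90,990 + $3,250 + $29,850 = $280,620 (over)
6 windows exceed the threshold.

6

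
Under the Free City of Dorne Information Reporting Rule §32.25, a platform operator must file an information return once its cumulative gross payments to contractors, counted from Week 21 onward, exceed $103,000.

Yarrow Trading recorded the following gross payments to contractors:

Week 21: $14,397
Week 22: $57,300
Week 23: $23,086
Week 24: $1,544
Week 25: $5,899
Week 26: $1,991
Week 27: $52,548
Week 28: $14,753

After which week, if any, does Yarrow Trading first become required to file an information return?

Week 26

Through Week 21: $14,397
Through Week 22: $71,697
Through Week 23: $94,783
Through Week 24: $96,327
Through Week 25: $102,226
Through Week 26: $104,217 ← exceeds threshold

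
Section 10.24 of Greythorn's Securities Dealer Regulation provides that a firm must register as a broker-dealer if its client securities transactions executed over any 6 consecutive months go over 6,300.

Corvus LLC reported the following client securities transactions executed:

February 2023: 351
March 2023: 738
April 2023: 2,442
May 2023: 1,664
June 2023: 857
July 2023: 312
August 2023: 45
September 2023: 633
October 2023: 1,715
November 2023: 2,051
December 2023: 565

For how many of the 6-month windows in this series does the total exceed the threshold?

1

February 2023–July 2023: 351 + 738 + 2,442 + 1,664 + 857 + 312 = 6,364 (over)
March 2023–August 2023: 738 + 2,442 + 1,664 + 857 + 312 + 45 = 6,058 (under)
April 2023–September 2023: 2,442 + 1,664 + 857 + 312 + 45 + 633 = 5,953 (under)
May 2023–October 2023: 1,664 + 857 + 312 + 45 + 633 + 1,715 = 5,226 (under)
June 2023–November 2023: 857 + 312 + 45 + 633 + 1,715 + 2,051 = 5,613 (under)
July 2023–December 2023: 312 + 45 + 633 + 1,715 + 2,051 + 565 = 5,321 (under)
1 window exceeds the threshold.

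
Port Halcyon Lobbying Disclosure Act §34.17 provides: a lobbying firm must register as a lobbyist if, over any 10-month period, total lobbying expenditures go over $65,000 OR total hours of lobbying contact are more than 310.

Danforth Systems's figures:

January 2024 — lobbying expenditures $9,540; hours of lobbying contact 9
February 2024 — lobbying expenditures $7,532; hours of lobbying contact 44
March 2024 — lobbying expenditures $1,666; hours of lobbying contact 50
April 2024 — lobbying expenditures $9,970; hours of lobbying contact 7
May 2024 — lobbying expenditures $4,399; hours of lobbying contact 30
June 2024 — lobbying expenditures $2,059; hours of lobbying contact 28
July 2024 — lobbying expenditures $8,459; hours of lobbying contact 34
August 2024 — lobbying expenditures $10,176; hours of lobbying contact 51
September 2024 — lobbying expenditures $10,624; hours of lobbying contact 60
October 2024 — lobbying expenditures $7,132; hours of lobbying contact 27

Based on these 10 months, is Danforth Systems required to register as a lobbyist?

Yes

Total lobbying expenditures: $9,540 + $7,532 + $1,666 + $9,970 + $4,399 + $2,059 + $8,459 + $10,176 + $10,624 + $7,132 = $71,557 (> $65,000).
Total hours of lobbying contact: 9 + 44 + 50 + 7 + 30 + 28 + 34 + 51 + 60 + 27 = 340 (> 310).
The test is 'or': at least one threshold is exceeded.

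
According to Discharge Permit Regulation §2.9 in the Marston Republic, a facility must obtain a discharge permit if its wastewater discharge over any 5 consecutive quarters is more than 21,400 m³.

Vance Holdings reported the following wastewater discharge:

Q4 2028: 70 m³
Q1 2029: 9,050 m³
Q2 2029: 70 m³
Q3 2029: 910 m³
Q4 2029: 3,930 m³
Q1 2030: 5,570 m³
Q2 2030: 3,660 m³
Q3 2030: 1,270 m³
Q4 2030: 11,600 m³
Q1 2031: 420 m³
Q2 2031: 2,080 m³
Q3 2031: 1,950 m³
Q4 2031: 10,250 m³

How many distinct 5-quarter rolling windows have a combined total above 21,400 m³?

Q4 2028–Q4 2029: 70 m³ + 9,050 m³ + 70 m³ + 910 m³ + 3,930 m³ = 14,030 m³ (under)
Q1 2029–Q1 2030: 9,050 m³ + 70 m³ + 910 m³ + 3,930 m³ + 5,570 m³ = 19,530 m³ (under)
Q2 2029–Q2 2030: 70 m³ + 910 m³ + 3,930 m³ + 5,570 m³ + 3,660 m³ = 14,140 m³ (under)
Q3 2029–Q3 2030: 910 m³ + 3,930 m³ + 5,570 m³ + 3,660 m³ + 1,270 m³ = 15,340 m³ (under)
Q4 2029–Q4 2030: 3,930 m³ + 5,570 m³ + 3,660 m³ + 1,270 m³ + 11,600 m³ = 26,030 m³ (over)
Q1 2030–Q1 2031: 5,570 m³ + 3,660 m³ + 1,270 m³ + 11,600 m³ + 420 m³ = 22,520 m³ (over)
Q2 2030–Q2 2031: 3,660 m³ + 1,270 m³ + 11,600 m³ + 420 m³ + 2,080 m³ = 19,030 m³ (under)
Q3 2030–Q3 2031: 1,270 m³ + 11,600 m³ + 420 m³ + 2,080 m³ + 1,950 m³ = 17,320 m³ (under)
Q4 2030–Q4 2031: 11,600 m³ + 420 m³ + 2,080 m³ + 1,950 m³ + 10,250 m³ = 26,300 m³ (over)
3 windows exceed the threshold.

3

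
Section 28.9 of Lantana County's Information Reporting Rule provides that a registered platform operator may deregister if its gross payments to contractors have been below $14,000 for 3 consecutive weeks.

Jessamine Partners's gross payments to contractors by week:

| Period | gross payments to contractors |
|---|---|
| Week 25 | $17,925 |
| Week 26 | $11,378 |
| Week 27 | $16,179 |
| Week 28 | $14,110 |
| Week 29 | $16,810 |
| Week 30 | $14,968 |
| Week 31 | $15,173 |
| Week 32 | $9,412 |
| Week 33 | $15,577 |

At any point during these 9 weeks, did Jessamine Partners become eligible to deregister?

Weeks below $14,000: Week 26, Week 32.
Longest run of consecutive weeks below the threshold: 1.
1 < 3, so Jessamine Partners never became eligible.

No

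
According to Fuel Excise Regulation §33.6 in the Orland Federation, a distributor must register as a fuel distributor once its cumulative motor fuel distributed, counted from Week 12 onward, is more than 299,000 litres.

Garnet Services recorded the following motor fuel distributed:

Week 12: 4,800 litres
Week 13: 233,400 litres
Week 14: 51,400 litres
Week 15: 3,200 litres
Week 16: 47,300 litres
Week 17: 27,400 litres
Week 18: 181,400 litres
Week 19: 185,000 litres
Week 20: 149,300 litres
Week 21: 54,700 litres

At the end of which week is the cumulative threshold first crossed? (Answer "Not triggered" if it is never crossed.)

Through Week 12: 4,800 litres
Through Week 13: 238,200 litres
Through Week 14: 289,600 litres
Through Week 15: 292,800 litres
Through Week 16: 340,100 litres ← exceeds threshold

Week 16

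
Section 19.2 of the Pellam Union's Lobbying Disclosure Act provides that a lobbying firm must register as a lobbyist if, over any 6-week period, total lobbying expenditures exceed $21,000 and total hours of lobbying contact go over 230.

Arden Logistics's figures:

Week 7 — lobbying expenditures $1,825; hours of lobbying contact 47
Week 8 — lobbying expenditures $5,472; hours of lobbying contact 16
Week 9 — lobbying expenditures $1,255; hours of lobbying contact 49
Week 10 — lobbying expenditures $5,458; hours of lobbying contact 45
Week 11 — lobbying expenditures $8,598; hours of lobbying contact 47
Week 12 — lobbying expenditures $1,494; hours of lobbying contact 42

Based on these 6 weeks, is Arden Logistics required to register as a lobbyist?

Yes

Total lobbying expenditures: $1,825 + $5,472 + $1,255 + $5,458 + $8,598 + $1,494 = $24,102 (> $21,000).
Total hours of lobbying contact: 47 + 16 + 49 + 45 + 47 + 42 = 246 (> 230).
The test is 'and': both thresholds are exceeded.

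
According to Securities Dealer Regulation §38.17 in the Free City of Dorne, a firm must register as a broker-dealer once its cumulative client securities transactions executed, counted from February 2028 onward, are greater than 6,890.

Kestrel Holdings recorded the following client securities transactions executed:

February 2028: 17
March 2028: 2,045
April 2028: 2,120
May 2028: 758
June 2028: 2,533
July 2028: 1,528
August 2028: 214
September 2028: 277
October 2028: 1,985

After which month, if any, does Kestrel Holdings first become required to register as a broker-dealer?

June 2028

Through February 2028: 17
Through March 2028: 2,062
Through April 2028: 4,182
Through May 2028: 4,940
Through June 2028: 7,473 ← exceeds threshold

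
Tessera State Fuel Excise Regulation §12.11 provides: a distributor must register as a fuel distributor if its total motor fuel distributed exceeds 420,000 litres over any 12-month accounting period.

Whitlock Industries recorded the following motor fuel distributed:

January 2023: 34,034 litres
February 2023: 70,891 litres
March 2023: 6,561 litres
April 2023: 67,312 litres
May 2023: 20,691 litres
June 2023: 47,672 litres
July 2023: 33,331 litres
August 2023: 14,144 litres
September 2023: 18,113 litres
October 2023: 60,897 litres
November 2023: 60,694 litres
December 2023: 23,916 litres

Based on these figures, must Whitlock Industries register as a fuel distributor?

Total motor fuel distributed: 34,034 litres + 70,891 litres + 6,561 litres + 67,312 litres + 20,691 litres + 47,672 litres + 33,331 litres + 14,144 litres + 18,113 litres + 60,897 litres + 60,694 litres + 23,916 litres = 458,256 litres.
458,256 litres > 420,000 litres, so the threshold is exceeded.

Yes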